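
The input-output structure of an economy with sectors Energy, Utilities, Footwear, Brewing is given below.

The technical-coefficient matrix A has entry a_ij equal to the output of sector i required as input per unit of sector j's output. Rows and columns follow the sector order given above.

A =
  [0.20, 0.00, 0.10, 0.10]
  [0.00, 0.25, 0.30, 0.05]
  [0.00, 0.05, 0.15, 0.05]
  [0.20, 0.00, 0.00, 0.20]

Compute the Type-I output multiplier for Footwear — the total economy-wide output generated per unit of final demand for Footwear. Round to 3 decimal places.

I − A =
  [   0.80     0.00    -0.10    -0.10]
  [   0.00     0.75    -0.30    -0.05]
  [   0.00    -0.05     0.85    -0.05]
  [  -0.20     0.00     0.00     0.80]
Compute the cofactors C_ij = (−1)^(i+j)·(3×3 minor ij) of I−A; the adjugate is their transpose:
adj(I−A) = Cᵀ =
  [ 0.49800   0.00400   0.06000   0.06625]
  [ 0.01150   0.52600   0.18700   0.04600]
  [ 0.00800   0.03100   0.46500   0.03200]
  [ 0.12450   0.00100   0.01500   0.49800]
det(I−A) = Σ_j (I−A)_1j·C_1j = (0.80)(0.49800) + (0.00)(0.01150) + (-0.10)(0.00800) + (-0.10)(0.12450) = 0.38515
(I − A)⁻¹ = adj(I−A) / det(I−A) ≈
  [   1.2930     0.0104     0.1558     0.1720]
  [   0.0299     1.3657     0.4855     0.1194]
  [   0.0208     0.0805     1.2073     0.0831]
  [   0.3233     0.0026     0.0389     1.2930]
The output multiplier for sector j is the column-j sum of the Leontief inverse (I − A)⁻¹ = adj(I−A) / det(I−A).
Column 3 of adj(I−A): (0.06000, 0.18700, 0.46500, 0.01500); det(I−A) = 0.38515.
m_3 = (0.06000 + 0.18700 + 0.46500 + 0.01500) / 0.38515 = 0.727 / 0.38515 ≈ 1.888.

m_3 = 1.888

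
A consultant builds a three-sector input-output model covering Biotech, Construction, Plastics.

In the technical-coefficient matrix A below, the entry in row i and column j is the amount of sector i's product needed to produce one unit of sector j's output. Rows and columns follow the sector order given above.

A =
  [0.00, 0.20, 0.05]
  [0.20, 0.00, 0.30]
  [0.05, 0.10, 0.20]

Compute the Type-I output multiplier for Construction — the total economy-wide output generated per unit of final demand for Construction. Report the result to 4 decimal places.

I − A =
  [   1.00    -0.20    -0.05]
  [  -0.20     1.00    -0.30]
  [  -0.05    -0.10     0.80]
Cofactors of I−A, C_ij = (−1)^(i+j)·(minor ij) (rows/columns in the sector order above):
  C_11 = (1.00)(0.80) − (-0.30)(-0.10) = 0.7700
  C_12 = −[(-0.20)(0.80) − (-0.30)(-0.05)] = 0.1750
  C_13 = (-0.20)(-0.10) − (1.00)(-0.05) = 0.0700
  C_21 = −[(-0.20)(0.80) − (-0.05)(-0.10)] = 0.1650
  C_22 = (1.00)(0.80) − (-0.05)(-0.05) = 0.7975
  C_23 = −[(1.00)(-0.10) − (-0.20)(-0.05)] = 0.1100
  C_31 = (-0.20)(-0.30) − (-0.05)(1.00) = 0.1100
  C_32 = −[(1.00)(-0.30) − (-0.05)(-0.20)] = 0.3100
  C_33 = (1.00)(1.00) − (-0.20)(-0.20) = 0.9600
det(I−A) = Σ_j (I−A)_1j·C_1j = (1.00)(0.7700) + (-0.20)(0.1750) + (-0.05)(0.0700) = 0.7315
adj(I−A) = Cᵀ =
  [ 0.7700   0.1650   0.1100]
  [ 0.1750   0.7975   0.3100]
  [ 0.0700   0.1100   0.9600]
(I − A)⁻¹ = adj(I−A) / det(I−A) ≈
  [   1.05263     0.22556     0.15038]
  [   0.23923     1.09023     0.42379]
  [   0.09569     0.15038     1.31237]
The output multiplier for sector j is the column-j sum of the Leontief inverse (I − A)⁻¹ = adj(I−A) / det(I−A).
Column C of adj(I−A): (0.1650, 0.7975, 0.1100); det(I−A) = 0.7315.
m_C = (0.1650 + 0.7975 + 0.1100) / 0.7315 = 1.0725 / 0.7315 ≈ 1.4662.

m_C = 1.4662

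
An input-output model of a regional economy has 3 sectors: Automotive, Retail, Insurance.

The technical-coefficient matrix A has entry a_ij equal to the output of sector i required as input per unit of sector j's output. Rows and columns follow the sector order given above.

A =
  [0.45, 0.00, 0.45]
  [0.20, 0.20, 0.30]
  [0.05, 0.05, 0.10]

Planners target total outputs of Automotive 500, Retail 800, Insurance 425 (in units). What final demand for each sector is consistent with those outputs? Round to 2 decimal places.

I − A =
  [   0.55     0.00    -0.45]
  [  -0.20     0.80    -0.30]
  [  -0.05    -0.05     0.90]
d = (I − A) x:
  d_A = (+0.55)·500 + (+0.00)·800 + (-0.45)·425 = 83.75
  d_R = (-0.20)·500 + (+0.80)·800 + (-0.30)·425 = 412.50
  d_I = (-0.05)·500 + (-0.05)·800 + (+0.90)·425 = 317.50

d_A = 83.75, d_R = 412.50, d_I = 317.50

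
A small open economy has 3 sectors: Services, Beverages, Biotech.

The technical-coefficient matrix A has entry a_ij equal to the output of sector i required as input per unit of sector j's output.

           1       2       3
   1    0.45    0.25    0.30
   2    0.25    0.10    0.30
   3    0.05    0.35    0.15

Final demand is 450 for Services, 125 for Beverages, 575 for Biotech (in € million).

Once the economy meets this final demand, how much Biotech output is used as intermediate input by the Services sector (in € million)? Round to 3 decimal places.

z_31 = 100.434

I − A =
  [   0.55    -0.25    -0.30]
  [  -0.25     0.90    -0.30]
  [  -0.05    -0.35     0.85]
Cofactors of I−A, C_ij = (−1)^(i+j)·(minor ij) (rows/columns in the sector order above):
  C_11 = (0.90)(0.85) − (-0.30)(-0.35) = 0.6600
  C_12 = −[(-0.25)(0.85) − (-0.30)(-0.05)] = 0.2275
  C_13 = (-0.25)(-0.35) − (0.90)(-0.05) = 0.1325
  C_21 = −[(-0.25)(0.85) − (-0.30)(-0.35)] = 0.3175
  C_22 = (0.55)(0.85) − (-0.30)(-0.05) = 0.4525
  C_23 = −[(0.55)(-0.35) − (-0.25)(-0.05)] = 0.2050
  C_31 = (-0.25)(-0.30) − (-0.30)(0.90) = 0.3450
  C_32 = −[(0.55)(-0.30) − (-0.30)(-0.25)] = 0.2400
  C_33 = (0.55)(0.90) − (-0.25)(-0.25) = 0.4325
det(I−A) = Σ_j (I−A)_1j·C_1j = (0.55)(0.6600) + (-0.25)(0.2275) + (-0.30)(0.1325) = 0.266375
adj(I−A) = Cᵀ =
  [ 0.6600   0.3175   0.3450]
  [ 0.2275   0.4525   0.2400]
  [ 0.1325   0.2050   0.4325]
(I − A)⁻¹ = adj(I−A) / det(I−A) ≈
  [   2.4777     1.1919     1.2952]
  [   0.8541     1.6987     0.9010]
  [   0.4974     0.7696     1.6237]
First solve x = (I − A)⁻¹ d = adj(I−A)·d / det(I−A); in particular x_1 = (0.6600·450 + 0.3175·125 + 0.3450·575) / 0.266375 = 535.0625 / 0.266375 ≈ 2008.68137.
Intermediate flow from 3 to 1: z_31 = a_31 · x_1 = 0.05 × 535.0625 / 0.266375 = 26.753125 / 0.266375 ≈ 100.434.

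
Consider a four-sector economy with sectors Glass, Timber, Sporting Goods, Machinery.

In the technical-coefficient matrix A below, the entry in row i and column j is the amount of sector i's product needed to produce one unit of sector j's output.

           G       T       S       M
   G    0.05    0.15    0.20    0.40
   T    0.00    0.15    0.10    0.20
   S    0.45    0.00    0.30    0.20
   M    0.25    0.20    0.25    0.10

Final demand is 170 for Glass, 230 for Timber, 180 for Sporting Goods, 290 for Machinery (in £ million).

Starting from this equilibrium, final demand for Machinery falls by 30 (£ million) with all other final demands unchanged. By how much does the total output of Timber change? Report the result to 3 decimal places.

Δx_T = -18.432

I − A =
  [   0.95    -0.15    -0.20    -0.40]
  [   0.00     0.85    -0.10    -0.20]
  [  -0.45     0.00     0.70    -0.20]
  [  -0.25    -0.20    -0.25     0.90]
Compute the cofactors C_ij = (−1)^(i+j)·(3×3 minor ij) of I−A; the adjugate is their transpose:
adj(I−A) = Cᵀ =
  [ 0.461000   0.151000   0.259000   0.296000]
  [ 0.103000   0.345000   0.133000   0.152000]
  [ 0.368750   0.142250   0.596250   0.328000]
  [ 0.253375   0.158125   0.267125   0.482000]
det(I−A) = Σ_j (I−A)_1j·C_1j = (0.95)(0.461000) + (-0.15)(0.103000) + (-0.20)(0.368750) + (-0.40)(0.253375) = 0.2474
(I − A)⁻¹ = adj(I−A) / det(I−A) ≈
  [   1.8634     0.6103     1.0469     1.1964]
  [   0.4163     1.3945     0.5376     0.6144]
  [   1.4905     0.5750     2.4101     1.3258]
  [   1.0242     0.6391     1.0797     1.9483]
Δx = (I − A)⁻¹ Δd with Δd having -30 in the Machinery component and 0 elsewhere.
So Δx_T = L_TM · (-30), where L_TM = adj(I−A)_TM / det(I−A) = 0.152000 / 0.2474.
Δx_T = 0.152000 × (-30) / 0.2474 = -4.56 / 0.2474 ≈ -18.432.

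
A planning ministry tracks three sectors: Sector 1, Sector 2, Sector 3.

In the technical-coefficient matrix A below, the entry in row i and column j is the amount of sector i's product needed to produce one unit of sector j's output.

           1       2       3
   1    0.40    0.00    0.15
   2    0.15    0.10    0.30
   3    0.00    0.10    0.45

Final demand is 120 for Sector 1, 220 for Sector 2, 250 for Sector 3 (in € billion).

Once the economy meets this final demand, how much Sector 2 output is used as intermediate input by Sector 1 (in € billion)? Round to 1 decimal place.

I − A =
  [   0.60     0.00    -0.15]
  [  -0.15     0.90    -0.30]
  [   0.00    -0.10     0.55]
Cofactors of I−A, C_ij = (−1)^(i+j)·(minor ij) (rows/columns in the sector order above):
  C_11 = (0.90)(0.55) − (-0.30)(-0.10) = 0.4650
  C_12 = −[(-0.15)(0.55) − (-0.30)(0.00)] = 0.0825
  C_13 = (-0.15)(-0.10) − (0.90)(0.00) = 0.0150
  C_21 = −[(0.00)(0.55) − (-0.15)(-0.10)] = 0.0150
  C_22 = (0.60)(0.55) − (-0.15)(0.00) = 0.3300
  C_23 = −[(0.60)(-0.10) − (0.00)(0.00)] = 0.0600
  C_31 = (0.00)(-0.30) − (-0.15)(0.90) = 0.1350
  C_32 = −[(0.60)(-0.30) − (-0.15)(-0.15)] = 0.2025
  C_33 = (0.60)(0.90) − (0.00)(-0.15) = 0.5400
det(I−A) = Σ_j (I−A)_1j·C_1j = (0.60)(0.4650) + (0.00)(0.0825) + (-0.15)(0.0150) = 0.27675
adj(I−A) = Cᵀ =
  [ 0.4650   0.0150   0.1350]
  [ 0.0825   0.3300   0.2025]
  [ 0.0150   0.0600   0.5400]
(I − A)⁻¹ = adj(I−A) / det(I−A) ≈
  [   1.6802     0.0542     0.4878]
  [   0.2981     1.1924     0.7317]
  [   0.0542     0.2168     1.9512]
First solve x = (I − A)⁻¹ d = adj(I−A)·d / det(I−A); in particular x_1 = (0.4650·120 + 0.0150·220 + 0.1350·250) / 0.27675 = 92.85 / 0.27675 ≈ 335.501.
Intermediate flow from 2 to 1: z_21 = a_21 · x_1 = 0.15 × 92.85 / 0.27675 = 13.9275 / 0.27675 ≈ 50.3.

z_21 = 50.3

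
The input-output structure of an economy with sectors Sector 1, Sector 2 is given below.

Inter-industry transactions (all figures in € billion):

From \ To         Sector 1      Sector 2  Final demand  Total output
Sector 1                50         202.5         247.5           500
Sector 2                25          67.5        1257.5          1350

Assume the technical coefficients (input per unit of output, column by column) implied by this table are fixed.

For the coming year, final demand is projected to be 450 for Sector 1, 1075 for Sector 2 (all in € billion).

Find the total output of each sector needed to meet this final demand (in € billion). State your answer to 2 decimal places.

Technical coefficients a_ij = z_ij / X_j:
  a_11 = 50/500 = 0.10, a_21 = 25/500 = 0.05
  a_12 = 202.5/1350 = 0.15, a_22 = 67.5/1350 = 0.05
I − A =
  [   0.90    -0.15]
  [  -0.05     0.95]
det(I−A) = (0.90)(0.95) − (-0.15)(-0.05) = 0.8475
adj(I−A) = [[0.95, 0.15], [0.05, 0.90]]
(I − A)⁻¹ = adj(I−A) / det(I−A) ≈
  [   1.1209     0.1770]
  [   0.0590     1.0619]
x = (I − A)⁻¹ d = adj(I−A)·d / det(I−A), with det(I−A) = 0.8475:
  x_1 = (0.95·450 + 0.15·1075) / 0.8475 = 588.75 / 0.8475 ≈ 694.69
  x_2 = (0.05·450 + 0.90·1075) / 0.8475 = 990.00 / 0.8475 ≈ 1168.14

x_1 = 694.69, x_2 = 1168.14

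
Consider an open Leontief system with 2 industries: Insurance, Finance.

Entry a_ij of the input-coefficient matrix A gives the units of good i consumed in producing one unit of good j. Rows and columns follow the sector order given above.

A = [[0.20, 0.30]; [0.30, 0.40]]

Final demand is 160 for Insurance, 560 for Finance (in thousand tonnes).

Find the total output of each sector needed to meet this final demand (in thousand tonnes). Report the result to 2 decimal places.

I − A =
  [   0.80    -0.30]
  [  -0.30     0.60]
det(I−A) = (0.80)(0.60) − (-0.30)(-0.30) = 0.3900
adj(I−A) = [[0.60, 0.30], [0.30, 0.80]]
(I − A)⁻¹ = adj(I−A) / det(I−A) ≈
  [   1.5385     0.7692]
  [   0.7692     2.0513]
x = (I − A)⁻¹ d = adj(I−A)·d / det(I−A), with det(I−A) = 0.3900:
  x_1 = (0.60·160 + 0.30·560) / 0.3900 = 264.00 / 0.3900 ≈ 676.92
  x_2 = (0.30·160 + 0.80·560) / 0.3900 = 496.00 / 0.3900 ≈ 1271.79

x_1 = 676.92, x_2 = 1271.79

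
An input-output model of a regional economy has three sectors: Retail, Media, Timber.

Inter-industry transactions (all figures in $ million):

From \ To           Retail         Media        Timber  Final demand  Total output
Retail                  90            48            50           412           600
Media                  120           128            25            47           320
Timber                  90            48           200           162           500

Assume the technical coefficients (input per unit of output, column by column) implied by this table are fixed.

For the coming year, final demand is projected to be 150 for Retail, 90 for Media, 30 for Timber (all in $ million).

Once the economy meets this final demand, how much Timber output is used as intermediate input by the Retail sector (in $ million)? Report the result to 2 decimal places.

z_TR = 35.95

Technical coefficients a_ij = z_ij / X_j:
  a_RR = 90/600 = 0.15, a_MR = 120/600 = 0.20, a_TR = 90/600 = 0.15
  a_RM = 48/320 = 0.15, a_MM = 128/320 = 0.40, a_TM = 48/320 = 0.15
  a_RT = 50/500 = 0.10, a_MT = 25/500 = 0.05, a_TT = 200/500 = 0.40
I − A =
  [   0.85    -0.15    -0.10]
  [  -0.20     0.60    -0.05]
  [  -0.15    -0.15     0.60]
Cofactors of I−A, C_ij = (−1)^(i+j)·(minor ij) (rows/columns in the sector order above):
  C_11 = (0.60)(0.60) − (-0.05)(-0.15) = 0.3525
  C_12 = −[(-0.20)(0.60) − (-0.05)(-0.15)] = 0.1275
  C_13 = (-0.20)(-0.15) − (0.60)(-0.15) = 0.1200
  C_21 = −[(-0.15)(0.60) − (-0.10)(-0.15)] = 0.1050
  C_22 = (0.85)(0.60) − (-0.10)(-0.15) = 0.4950
  C_23 = −[(0.85)(-0.15) − (-0.15)(-0.15)] = 0.1500
  C_31 = (-0.15)(-0.05) − (-0.10)(0.60) = 0.0675
  C_32 = −[(0.85)(-0.05) − (-0.10)(-0.20)] = 0.0625
  C_33 = (0.85)(0.60) − (-0.15)(-0.20) = 0.4800
det(I−A) = Σ_j (I−A)_1j·C_1j = (0.85)(0.3525) + (-0.15)(0.1275) + (-0.10)(0.1200) = 0.2685
adj(I−A) = Cᵀ =
  [ 0.3525   0.1050   0.0675]
  [ 0.1275   0.4950   0.0625]
  [ 0.1200   0.1500   0.4800]
(I − A)⁻¹ = adj(I−A) / det(I−A) ≈
  [   1.3128     0.3911     0.2514]
  [   0.4749     1.8436     0.2328]
  [   0.4469     0.5587     1.7877]
First solve x = (I − A)⁻¹ d = adj(I−A)·d / det(I−A); in particular x_R = (0.3525·150 + 0.1050·90 + 0.0675·30) / 0.2685 = 64.35 / 0.2685 ≈ 239.6648.
Intermediate flow from T to R: z_TR = a_TR · x_R = 0.15 × 64.35 / 0.2685 = 9.6525 / 0.2685 ≈ 35.95.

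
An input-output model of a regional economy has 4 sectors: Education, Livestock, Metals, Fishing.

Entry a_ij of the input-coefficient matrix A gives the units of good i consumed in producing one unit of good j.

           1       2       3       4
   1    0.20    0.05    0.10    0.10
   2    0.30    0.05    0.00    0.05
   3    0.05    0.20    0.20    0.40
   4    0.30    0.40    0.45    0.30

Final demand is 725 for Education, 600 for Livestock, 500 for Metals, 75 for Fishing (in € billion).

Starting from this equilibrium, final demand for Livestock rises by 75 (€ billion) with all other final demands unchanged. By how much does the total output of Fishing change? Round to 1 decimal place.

I − A =
  [   0.80    -0.05    -0.10    -0.10]
  [  -0.30     0.95     0.00    -0.05]
  [  -0.05    -0.20     0.80    -0.40]
  [  -0.30    -0.40    -0.45     0.70]
Compute the cofactors C_ij = (−1)^(i+j)·(3×3 minor ij) of I−A; the adjugate is their transpose:
adj(I−A) = Cᵀ =
  [ 0.340500   0.090000   0.108375   0.117000]
  [ 0.127125   0.262250   0.054000   0.067750]
  [ 0.239250   0.243750   0.464250   0.316875]
  [ 0.372375   0.345125   0.375750   0.585250]
det(I−A) = Σ_j (I−A)_1j·C_1j = (0.80)(0.340500) + (-0.05)(0.127125) + (-0.10)(0.239250) + (-0.10)(0.372375) = 0.20488125
(I − A)⁻¹ = adj(I−A) / det(I−A) ≈
  [   1.6619     0.4393     0.5290     0.5711]
  [   0.6205     1.2800     0.2636     0.3307]
  [   1.1677     1.1897     2.2659     1.5466]
  [   1.8175     1.6845     1.8340     2.8565]
Δx = (I − A)⁻¹ Δd with Δd having +75 in the Livestock component and 0 elsewhere.
So Δx_4 = L_42 · (+75), where L_42 = adj(I−A)_42 / det(I−A) = 0.345125 / 0.20488125.
Δx_4 = 0.345125 × (+75) / 0.20488125 = 25.884375 / 0.20488125 ≈ 126.3.

Δx_4 = 126.3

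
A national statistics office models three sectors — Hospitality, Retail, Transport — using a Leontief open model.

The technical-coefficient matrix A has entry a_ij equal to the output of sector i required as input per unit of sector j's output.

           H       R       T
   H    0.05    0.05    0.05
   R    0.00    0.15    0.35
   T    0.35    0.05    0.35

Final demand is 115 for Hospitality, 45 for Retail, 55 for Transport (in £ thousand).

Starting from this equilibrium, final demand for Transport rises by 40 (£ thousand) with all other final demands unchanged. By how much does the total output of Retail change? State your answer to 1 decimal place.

Δx_R = 27.3

I − A =
  [   0.95    -0.05    -0.05]
  [   0.00     0.85    -0.35]
  [  -0.35    -0.05     0.65]
Cofactors of I−A, C_ij = (−1)^(i+j)·(minor ij) (rows/columns in the sector order above):
  C_11 = (0.85)(0.65) − (-0.35)(-0.05) = 0.5350
  C_12 = −[(0.00)(0.65) − (-0.35)(-0.35)] = 0.1225
  C_13 = (0.00)(-0.05) − (0.85)(-0.35) = 0.2975
  C_21 = −[(-0.05)(0.65) − (-0.05)(-0.05)] = 0.0350
  C_22 = (0.95)(0.65) − (-0.05)(-0.35) = 0.6000
  C_23 = −[(0.95)(-0.05) − (-0.05)(-0.35)] = 0.0650
  C_31 = (-0.05)(-0.35) − (-0.05)(0.85) = 0.0600
  C_32 = −[(0.95)(-0.35) − (-0.05)(0.00)] = 0.3325
  C_33 = (0.95)(0.85) − (-0.05)(0.00) = 0.8075
det(I−A) = Σ_j (I−A)_1j·C_1j = (0.95)(0.5350) + (-0.05)(0.1225) + (-0.05)(0.2975) = 0.48725
adj(I−A) = Cᵀ =
  [ 0.5350   0.0350   0.0600]
  [ 0.1225   0.6000   0.3325]
  [ 0.2975   0.0650   0.8075]
(I − A)⁻¹ = adj(I−A) / det(I−A) ≈
  [   1.0980     0.0718     0.1231]
  [   0.2514     1.2314     0.6824]
  [   0.6106     0.1334     1.6573]
Δx = (I − A)⁻¹ Δd with Δd having +40 in the Transport component and 0 elsewhere.
So Δx_R = L_RT · (+40), where L_RT = adj(I−A)_RT / det(I−A) = 0.3325 / 0.48725.
Δx_R = 0.3325 × (+40) / 0.48725 = 13.30 / 0.48725 ≈ 27.3.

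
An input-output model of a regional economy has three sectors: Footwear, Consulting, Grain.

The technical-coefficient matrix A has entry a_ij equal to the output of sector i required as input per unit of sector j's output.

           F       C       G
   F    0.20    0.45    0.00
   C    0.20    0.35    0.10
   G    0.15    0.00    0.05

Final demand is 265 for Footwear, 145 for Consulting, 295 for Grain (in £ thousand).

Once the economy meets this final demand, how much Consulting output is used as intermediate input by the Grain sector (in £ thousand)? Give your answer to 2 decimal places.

z_CG = 40.44

I − A =
  [   0.80    -0.45     0.00]
  [  -0.20     0.65    -0.10]
  [  -0.15     0.00     0.95]
Cofactors of I−A, C_ij = (−1)^(i+j)·(minor ij) (rows/columns in the sector order above):
  C_11 = (0.65)(0.95) − (-0.10)(0.00) = 0.6175
  C_12 = −[(-0.20)(0.95) − (-0.10)(-0.15)] = 0.2050
  C_13 = (-0.20)(0.00) − (0.65)(-0.15) = 0.0975
  C_21 = −[(-0.45)(0.95) − (0.00)(0.00)] = 0.4275
  C_22 = (0.80)(0.95) − (0.00)(-0.15) = 0.7600
  C_23 = −[(0.80)(0.00) − (-0.45)(-0.15)] = 0.0675
  C_31 = (-0.45)(-0.10) − (0.00)(0.65) = 0.0450
  C_32 = −[(0.80)(-0.10) − (0.00)(-0.20)] = 0.0800
  C_33 = (0.80)(0.65) − (-0.45)(-0.20) = 0.4300
det(I−A) = Σ_j (I−A)_1j·C_1j = (0.80)(0.6175) + (-0.45)(0.2050) + (0.00)(0.0975) = 0.40175
adj(I−A) = Cᵀ =
  [ 0.6175   0.4275   0.0450]
  [ 0.2050   0.7600   0.0800]
  [ 0.0975   0.0675   0.4300]
(I − A)⁻¹ = adj(I−A) / det(I−A) ≈
  [   1.5370     1.0641     0.1120]
  [   0.5103     1.8917     0.1991]
  [   0.2427     0.1680     1.0703]
First solve x = (I − A)⁻¹ d = adj(I−A)·d / det(I−A); in particular x_G = (0.0975·265 + 0.0675·145 + 0.4300·295) / 0.40175 = 162.475 / 0.40175 ≈ 404.4182.
Intermediate flow from C to G: z_CG = a_CG · x_G = 0.10 × 162.475 / 0.40175 = 16.2475 / 0.40175 ≈ 40.44.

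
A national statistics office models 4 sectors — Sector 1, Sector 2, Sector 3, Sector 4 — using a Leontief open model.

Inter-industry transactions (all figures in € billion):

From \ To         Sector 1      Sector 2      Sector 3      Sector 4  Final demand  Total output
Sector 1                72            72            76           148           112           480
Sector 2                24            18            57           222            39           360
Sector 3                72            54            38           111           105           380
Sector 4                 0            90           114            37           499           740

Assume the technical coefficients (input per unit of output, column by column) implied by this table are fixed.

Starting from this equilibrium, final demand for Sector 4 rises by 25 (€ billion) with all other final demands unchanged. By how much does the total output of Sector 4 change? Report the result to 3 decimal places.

Δx_4 = 32.670

Technical coefficients a_ij = z_ij / X_j:
  a_11 = 72/480 = 0.15, a_21 = 24/480 = 0.05, a_31 = 72/480 = 0.15, a_41 = 0/480 = 0.00
  a_12 = 72/360 = 0.20, a_22 = 18/360 = 0.05, a_32 = 54/360 = 0.15, a_42 = 90/360 = 0.25
  a_13 = 76/380 = 0.20, a_23 = 57/380 = 0.15, a_33 = 38/380 = 0.10, a_43 = 114/380 = 0.30
  a_14 = 148/740 = 0.20, a_24 = 222/740 = 0.30, a_34 = 111/740 = 0.15, a_44 = 37/740 = 0.05
I − A =
  [   0.85    -0.20    -0.20    -0.20]
  [  -0.05     0.95    -0.15    -0.30]
  [  -0.15    -0.15     0.90    -0.15]
  [   0.00    -0.25    -0.30     0.95]
Compute the cofactors C_ij = (−1)^(i+j)·(3×3 minor ij) of I−A; the adjugate is their transpose:
adj(I−A) = Cᵀ =
  [ 0.661500   0.252000   0.276500   0.262500]
  [ 0.075375   0.651000   0.210125   0.254625]
  [ 0.133125   0.189000   0.691375   0.196875]
  [ 0.061875   0.231000   0.273625   0.664125]
det(I−A) = Σ_j (I−A)_1j·C_1j = (0.85)(0.661500) + (-0.20)(0.075375) + (-0.20)(0.133125) + (-0.20)(0.061875) = 0.5082
(I − A)⁻¹ = adj(I−A) / det(I−A) ≈
  [   1.3017     0.4959     0.5441     0.5165]
  [   0.1483     1.2810     0.4135     0.5010]
  [   0.2620     0.3719     1.3604     0.3874]
  [   0.1218     0.4545     0.5384     1.3068]
Δx = (I − A)⁻¹ Δd with Δd having +25 in the Sector 4 component and 0 elsewhere.
So Δx_4 = L_44 · (+25), where L_44 = adj(I−A)_44 / det(I−A) = 0.664125 / 0.5082.
Δx_4 = 0.664125 × (+25) / 0.5082 = 16.603125 / 0.5082 ≈ 32.670.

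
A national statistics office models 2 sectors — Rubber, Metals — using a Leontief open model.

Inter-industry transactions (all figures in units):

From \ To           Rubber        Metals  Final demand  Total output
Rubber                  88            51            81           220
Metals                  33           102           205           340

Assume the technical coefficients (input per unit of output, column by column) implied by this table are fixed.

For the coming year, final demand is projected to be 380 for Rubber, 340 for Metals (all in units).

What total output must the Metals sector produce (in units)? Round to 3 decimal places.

Technical coefficients a_ij = z_ij / X_j:
  a_RR = 88/220 = 0.40, a_MR = 33/220 = 0.15
  a_RM = 51/340 = 0.15, a_MM = 102/340 = 0.30
I − A =
  [   0.60    -0.15]
  [  -0.15     0.70]
det(I−A) = (0.60)(0.70) − (-0.15)(-0.15) = 0.3975
adj(I−A) = [[0.70, 0.15], [0.15, 0.60]]
(I − A)⁻¹ = adj(I−A) / det(I−A) ≈
  [   1.7610     0.3774]
  [   0.3774     1.5094]
x = (I − A)⁻¹ d = adj(I−A)·d / det(I−A), with det(I−A) = 0.3975:
  x_R = (0.70·380 + 0.15·340) / 0.3975 = 317.00 / 0.3975 ≈ 797.484
  x_M = (0.15·380 + 0.60·340) / 0.3975 = 261.00 / 0.3975 ≈ 656.604

x_M = 656.604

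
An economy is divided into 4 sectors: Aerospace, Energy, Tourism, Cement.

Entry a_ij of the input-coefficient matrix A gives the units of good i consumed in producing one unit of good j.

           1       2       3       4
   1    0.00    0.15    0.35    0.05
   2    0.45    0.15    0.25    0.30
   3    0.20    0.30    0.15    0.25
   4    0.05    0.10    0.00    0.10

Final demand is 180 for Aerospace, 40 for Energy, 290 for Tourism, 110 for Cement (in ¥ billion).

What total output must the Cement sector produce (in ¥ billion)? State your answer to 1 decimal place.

I − A =
  [   1.00    -0.15    -0.35    -0.05]
  [  -0.45     0.85    -0.25    -0.30]
  [  -0.20    -0.30     0.85    -0.25]
  [  -0.05    -0.10     0.00     0.90]
Compute the cofactors C_ij = (−1)^(i+j)·(3×3 minor ij) of I−A; the adjugate is their transpose:
adj(I−A) = Cᵀ =
  [ 0.551000   0.222250   0.292250   0.185875]
  [ 0.405125   0.695500   0.371375   0.357500]
  [ 0.294875   0.324125   0.667625   0.309875]
  [ 0.075625   0.089625   0.057500   0.475875]
det(I−A) = Σ_j (I−A)_1j·C_1j = (1.00)(0.551000) + (-0.15)(0.405125) + (-0.35)(0.294875) + (-0.05)(0.075625) = 0.38324375
(I − A)⁻¹ = adj(I−A) / det(I−A) ≈
  [   1.4377     0.5799     0.7626     0.4850]
  [   1.0571     1.8148     0.9690     0.9328]
  [   0.7694     0.8457     1.7420     0.8086]
  [   0.1973     0.2339     0.1500     1.2417]
x = (I − A)⁻¹ d = adj(I−A)·d / det(I−A), with det(I−A) = 0.38324375:
  x_1 = (0.551000·180 + 0.222250·40 + 0.292250·290 + 0.185875·110) / 0.38324375 = 213.26875 / 0.38324375 ≈ 556.5
  x_2 = (0.405125·180 + 0.695500·40 + 0.371375·290 + 0.357500·110) / 0.38324375 = 247.76625 / 0.38324375 ≈ 646.5
  x_3 = (0.294875·180 + 0.324125·40 + 0.667625·290 + 0.309875·110) / 0.38324375 = 293.74 / 0.38324375 ≈ 766.5
  x_4 = (0.075625·180 + 0.089625·40 + 0.057500·290 + 0.475875·110) / 0.38324375 = 86.21875 / 0.38324375 ≈ 225.0

x_4 = 225.0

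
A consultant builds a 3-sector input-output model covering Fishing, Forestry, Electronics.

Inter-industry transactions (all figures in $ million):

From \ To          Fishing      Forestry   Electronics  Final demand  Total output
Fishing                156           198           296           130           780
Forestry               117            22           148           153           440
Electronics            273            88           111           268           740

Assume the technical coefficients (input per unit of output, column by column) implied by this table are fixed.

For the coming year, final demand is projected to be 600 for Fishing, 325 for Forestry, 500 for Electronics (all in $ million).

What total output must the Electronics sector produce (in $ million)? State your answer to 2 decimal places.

Technical coefficients a_ij = z_ij / X_j:
  a_11 = 156/780 = 0.20, a_21 = 117/780 = 0.15, a_31 = 273/780 = 0.35
  a_12 = 198/440 = 0.45, a_22 = 22/440 = 0.05, a_32 = 88/440 = 0.20
  a_13 = 296/740 = 0.40, a_23 = 148/740 = 0.20, a_33 = 111/740 = 0.15
I − A =
  [   0.80    -0.45    -0.40]
  [  -0.15     0.95    -0.20]
  [  -0.35    -0.20     0.85]
Cofactors of I−A, C_ij = (−1)^(i+j)·(minor ij) (rows/columns in the sector order above):
  C_11 = (0.95)(0.85) − (-0.20)(-0.20) = 0.7675
  C_12 = −[(-0.15)(0.85) − (-0.20)(-0.35)] = 0.1975
  C_13 = (-0.15)(-0.20) − (0.95)(-0.35) = 0.3625
  C_21 = −[(-0.45)(0.85) − (-0.40)(-0.20)] = 0.4625
  C_22 = (0.80)(0.85) − (-0.40)(-0.35) = 0.5400
  C_23 = −[(0.80)(-0.20) − (-0.45)(-0.35)] = 0.3175
  C_31 = (-0.45)(-0.20) − (-0.40)(0.95) = 0.4700
  C_32 = −[(0.80)(-0.20) − (-0.40)(-0.15)] = 0.2200
  C_33 = (0.80)(0.95) − (-0.45)(-0.15) = 0.6925
det(I−A) = Σ_j (I−A)_1j·C_1j = (0.80)(0.7675) + (-0.45)(0.1975) + (-0.40)(0.3625) = 0.380125
adj(I−A) = Cᵀ =
  [ 0.7675   0.4625   0.4700]
  [ 0.1975   0.5400   0.2200]
  [ 0.3625   0.3175   0.6925]
(I − A)⁻¹ = adj(I−A) / det(I−A) ≈
  [   2.0191     1.2167     1.2364]
  [   0.5196     1.4206     0.5788]
  [   0.9536     0.8353     1.8218]
x = (I − A)⁻¹ d = adj(I−A)·d / det(I−A), with det(I−A) = 0.380125:
  x_1 = (0.7675·600 + 0.4625·325 + 0.4700·500) / 0.380125 = 845.8125 / 0.380125 ≈ 2225.09
  x_2 = (0.1975·600 + 0.5400·325 + 0.2200·500) / 0.380125 = 404.00 / 0.380125 ≈ 1062.81
  x_3 = (0.3625·600 + 0.3175·325 + 0.6925·500) / 0.380125 = 666.9375 / 0.380125 ≈ 1754.52

x_3 = 1754.52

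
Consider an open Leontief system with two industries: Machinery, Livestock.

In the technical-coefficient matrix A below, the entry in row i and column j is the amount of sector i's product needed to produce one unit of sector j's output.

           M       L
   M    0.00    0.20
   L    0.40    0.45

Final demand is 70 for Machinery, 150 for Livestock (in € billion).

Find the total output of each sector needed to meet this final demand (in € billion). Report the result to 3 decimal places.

I − A =
  [   1.00    -0.20]
  [  -0.40     0.55]
det(I−A) = (1.00)(0.55) − (-0.20)(-0.40) = 0.4700
adj(I−A) = [[0.55, 0.20], [0.40, 1.00]]
(I − A)⁻¹ = adj(I−A) / det(I−A) ≈
  [   1.1702     0.4255]
  [   0.8511     2.1277]
x = (I − A)⁻¹ d = adj(I−A)·d / det(I−A), with det(I−A) = 0.4700:
  x_M = (0.55·70 + 0.20·150) / 0.4700 = 68.50 / 0.4700 ≈ 145.745
  x_L = (0.40·70 + 1.00·150) / 0.4700 = 178.00 / 0.4700 ≈ 378.723

x_M = 145.745, x_L = 378.723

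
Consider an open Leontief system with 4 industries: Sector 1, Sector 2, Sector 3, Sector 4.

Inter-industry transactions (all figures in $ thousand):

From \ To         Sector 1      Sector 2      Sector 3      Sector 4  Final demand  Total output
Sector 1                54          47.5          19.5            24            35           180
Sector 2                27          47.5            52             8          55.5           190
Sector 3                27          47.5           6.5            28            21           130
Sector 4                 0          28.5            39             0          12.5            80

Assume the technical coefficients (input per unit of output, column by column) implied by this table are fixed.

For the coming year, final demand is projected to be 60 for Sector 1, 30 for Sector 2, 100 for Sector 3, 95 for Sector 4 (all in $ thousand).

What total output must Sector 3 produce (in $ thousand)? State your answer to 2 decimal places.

Technical coefficients a_ij = z_ij / X_j:
  a_11 = 54/180 = 0.30, a_21 = 27/180 = 0.15, a_31 = 27/180 = 0.15, a_41 = 0/180 = 0.00
  a_12 = 47.5/190 = 0.25, a_22 = 47.5/190 = 0.25, a_32 = 47.5/190 = 0.25, a_42 = 28.5/190 = 0.15
  a_13 = 19.5/130 = 0.15, a_23 = 52/130 = 0.40, a_33 = 6.5/130 = 0.05, a_43 = 39/130 = 0.30
  a_14 = 24/80 = 0.30, a_24 = 8/80 = 0.10, a_34 = 28/80 = 0.35, a_44 = 0/80 = 0.00
I − A =
  [   0.70    -0.25    -0.15    -0.30]
  [  -0.15     0.75    -0.40    -0.10]
  [  -0.15    -0.25     0.95    -0.35]
  [   0.00    -0.15    -0.30     1.00]
Compute the cofactors C_ij = (−1)^(i+j)·(3×3 minor ij) of I−A; the adjugate is their transpose:
adj(I−A) = Cᵀ =
  [ 0.491000   0.321875   0.303250   0.285625]
  [ 0.191250   0.555500   0.337000   0.230875]
  [ 0.155625   0.256000   0.470250   0.236875]
  [ 0.075375   0.160125   0.191625   0.355625]
det(I−A) = Σ_j (I−A)_1j·C_1j = (0.70)(0.491000) + (-0.25)(0.191250) + (-0.15)(0.155625) + (-0.30)(0.075375) = 0.24993125
(I − A)⁻¹ = adj(I−A) / det(I−A) ≈
  [   1.9645     1.2879     1.2133     1.1428]
  [   0.7652     2.2226     1.3484     0.9238]
  [   0.6227     1.0243     1.8815     0.9478]
  [   0.3016     0.6407     0.7667     1.4229]
x = (I − A)⁻¹ d = adj(I−A)·d / det(I−A), with det(I−A) = 0.24993125:
  x_1 = (0.491000·60 + 0.321875·30 + 0.303250·100 + 0.285625·95) / 0.24993125 = 96.575625 / 0.24993125 ≈ 386.41
  x_2 = (0.191250·60 + 0.555500·30 + 0.337000·100 + 0.230875·95) / 0.24993125 = 83.773125 / 0.24993125 ≈ 335.18
  x_3 = (0.155625·60 + 0.256000·30 + 0.470250·100 + 0.236875·95) / 0.24993125 = 86.545625 / 0.24993125 ≈ 346.28
  x_4 = (0.075375·60 + 0.160125·30 + 0.191625·100 + 0.355625·95) / 0.24993125 = 62.273125 / 0.24993125 ≈ 249.16

x_3 = 346.28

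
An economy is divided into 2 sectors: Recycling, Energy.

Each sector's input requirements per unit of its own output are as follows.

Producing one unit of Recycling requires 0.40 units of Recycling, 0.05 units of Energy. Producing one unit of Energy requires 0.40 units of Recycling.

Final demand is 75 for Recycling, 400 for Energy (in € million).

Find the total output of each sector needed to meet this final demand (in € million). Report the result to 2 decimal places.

I − A =
  [   0.60    -0.40]
  [  -0.05     1.00]
det(I−A) = (0.60)(1.00) − (-0.40)(-0.05) = 0.5800
adj(I−A) = [[1.00, 0.40], [0.05, 0.60]]
(I − A)⁻¹ = adj(I−A) / det(I−A) ≈
  [   1.7241     0.6897]
  [   0.0862     1.0345]
x = (I − A)⁻¹ d = adj(I−A)·d / det(I−A), with det(I−A) = 0.5800:
  x_R = (1.00·75 + 0.40·400) / 0.5800 = 235.00 / 0.5800 ≈ 405.17
  x_E = (0.05·75 + 0.60·400) / 0.5800 = 243.75 / 0.5800 ≈ 420.26

x_R = 405.17, x_E = 420.26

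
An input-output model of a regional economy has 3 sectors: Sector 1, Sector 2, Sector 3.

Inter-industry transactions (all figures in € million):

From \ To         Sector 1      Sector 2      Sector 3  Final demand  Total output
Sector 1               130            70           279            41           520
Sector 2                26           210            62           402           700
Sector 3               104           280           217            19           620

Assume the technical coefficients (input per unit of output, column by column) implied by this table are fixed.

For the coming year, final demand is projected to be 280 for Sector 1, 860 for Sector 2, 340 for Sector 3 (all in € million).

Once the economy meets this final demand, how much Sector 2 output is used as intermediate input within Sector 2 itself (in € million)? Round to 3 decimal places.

Technical coefficients a_ij = z_ij / X_j:
  a_11 = 130/520 = 0.25, a_21 = 26/520 = 0.05, a_31 = 104/520 = 0.20
  a_12 = 70/700 = 0.10, a_22 = 210/700 = 0.30, a_32 = 280/700 = 0.40
  a_13 = 279/620 = 0.45, a_23 = 62/620 = 0.10, a_33 = 217/620 = 0.35
I − A =
  [   0.75    -0.10    -0.45]
  [  -0.05     0.70    -0.10]
  [  -0.20    -0.40     0.65]
Cofactors of I−A, C_ij = (−1)^(i+j)·(minor ij) (rows/columns in the sector order above):
  C_11 = (0.70)(0.65) − (-0.10)(-0.40) = 0.4150
  C_12 = −[(-0.05)(0.65) − (-0.10)(-0.20)] = 0.0525
  C_13 = (-0.05)(-0.40) − (0.70)(-0.20) = 0.1600
  C_21 = −[(-0.10)(0.65) − (-0.45)(-0.40)] = 0.2450
  C_22 = (0.75)(0.65) − (-0.45)(-0.20) = 0.3975
  C_23 = −[(0.75)(-0.40) − (-0.10)(-0.20)] = 0.3200
  C_31 = (-0.10)(-0.10) − (-0.45)(0.70) = 0.3250
  C_32 = −[(0.75)(-0.10) − (-0.45)(-0.05)] = 0.0975
  C_33 = (0.75)(0.70) − (-0.10)(-0.05) = 0.5200
det(I−A) = Σ_j (I−A)_1j·C_1j = (0.75)(0.4150) + (-0.10)(0.0525) + (-0.45)(0.1600) = 0.2340
adj(I−A) = Cᵀ =
  [ 0.4150   0.2450   0.3250]
  [ 0.0525   0.3975   0.0975]
  [ 0.1600   0.3200   0.5200]
(I − A)⁻¹ = adj(I−A) / det(I−A) ≈
  [   1.7735     1.0470     1.3889]
  [   0.2244     1.6987     0.4167]
  [   0.6838     1.3675     2.2222]
First solve x = (I − A)⁻¹ d = adj(I−A)·d / det(I−A); in particular x_2 = (0.0525·280 + 0.3975·860 + 0.0975·340) / 0.2340 = 389.70 / 0.2340 ≈ 1665.38462.
Intermediate flow from 2 to 2: z_22 = a_22 · x_2 = 0.30 × 389.70 / 0.2340 = 116.91 / 0.2340 ≈ 499.615.

z_22 = 499.615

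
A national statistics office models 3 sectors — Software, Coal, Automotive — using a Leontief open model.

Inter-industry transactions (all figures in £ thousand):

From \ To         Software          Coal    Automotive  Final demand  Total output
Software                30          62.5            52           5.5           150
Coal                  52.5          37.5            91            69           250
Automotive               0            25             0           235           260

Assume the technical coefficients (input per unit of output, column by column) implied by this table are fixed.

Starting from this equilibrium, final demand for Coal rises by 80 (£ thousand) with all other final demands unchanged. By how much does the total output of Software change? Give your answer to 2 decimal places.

Δx_1 = 38.74

Technical coefficients a_ij = z_ij / X_j:
  a_11 = 30/150 = 0.20, a_21 = 52.5/150 = 0.35, a_31 = 0/150 = 0.00
  a_12 = 62.5/250 = 0.25, a_22 = 37.5/250 = 0.15, a_32 = 25/250 = 0.10
  a_13 = 52/260 = 0.20, a_23 = 91/260 = 0.35, a_33 = 0/260 = 0.00
I − A =
  [   0.80    -0.25    -0.20]
  [  -0.35     0.85    -0.35]
  [   0.00    -0.10     1.00]
Cofactors of I−A, C_ij = (−1)^(i+j)·(minor ij) (rows/columns in the sector order above):
  C_11 = (0.85)(1.00) − (-0.35)(-0.10) = 0.8150
  C_12 = −[(-0.35)(1.00) − (-0.35)(0.00)] = 0.3500
  C_13 = (-0.35)(-0.10) − (0.85)(0.00) = 0.0350
  C_21 = −[(-0.25)(1.00) − (-0.20)(-0.10)] = 0.2700
  C_22 = (0.80)(1.00) − (-0.20)(0.00) = 0.8000
  C_23 = −[(0.80)(-0.10) − (-0.25)(0.00)] = 0.0800
  C_31 = (-0.25)(-0.35) − (-0.20)(0.85) = 0.2575
  C_32 = −[(0.80)(-0.35) − (-0.20)(-0.35)] = 0.3500
  C_33 = (0.80)(0.85) − (-0.25)(-0.35) = 0.5925
det(I−A) = Σ_j (I−A)_1j·C_1j = (0.80)(0.8150) + (-0.25)(0.3500) + (-0.20)(0.0350) = 0.5575
adj(I−A) = Cᵀ =
  [ 0.8150   0.2700   0.2575]
  [ 0.3500   0.8000   0.3500]
  [ 0.0350   0.0800   0.5925]
(I − A)⁻¹ = adj(I−A) / det(I−A) ≈
  [   1.4619     0.4843     0.4619]
  [   0.6278     1.4350     0.6278]
  [   0.0628     0.1435     1.0628]
Δx = (I − A)⁻¹ Δd with Δd having +80 in the Coal component and 0 elsewhere.
So Δx_1 = L_12 · (+80), where L_12 = adj(I−A)_12 / det(I−A) = 0.2700 / 0.5575.
Δx_1 = 0.2700 × (+80) / 0.5575 = 21.60 / 0.5575 ≈ 38.74.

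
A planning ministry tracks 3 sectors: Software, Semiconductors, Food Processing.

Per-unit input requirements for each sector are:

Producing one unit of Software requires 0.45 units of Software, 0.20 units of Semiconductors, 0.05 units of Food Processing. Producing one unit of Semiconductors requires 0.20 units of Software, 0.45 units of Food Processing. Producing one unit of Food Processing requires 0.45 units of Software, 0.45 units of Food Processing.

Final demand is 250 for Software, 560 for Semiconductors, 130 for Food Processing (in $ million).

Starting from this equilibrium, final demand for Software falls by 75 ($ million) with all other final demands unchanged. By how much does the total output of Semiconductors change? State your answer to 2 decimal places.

I − A =
  [   0.55    -0.20    -0.45]
  [  -0.20     1.00     0.00]
  [  -0.05    -0.45     0.55]
Cofactors of I−A, C_ij = (−1)^(i+j)·(minor ij) (rows/columns in the sector order above):
  C_11 = (1.00)(0.55) − (0.00)(-0.45) = 0.5500
  C_12 = −[(-0.20)(0.55) − (0.00)(-0.05)] = 0.1100
  C_13 = (-0.20)(-0.45) − (1.00)(-0.05) = 0.1400
  C_21 = −[(-0.20)(0.55) − (-0.45)(-0.45)] = 0.3125
  C_22 = (0.55)(0.55) − (-0.45)(-0.05) = 0.2800
  C_23 = −[(0.55)(-0.45) − (-0.20)(-0.05)] = 0.2575
  C_31 = (-0.20)(0.00) − (-0.45)(1.00) = 0.4500
  C_32 = −[(0.55)(0.00) − (-0.45)(-0.20)] = 0.0900
  C_33 = (0.55)(1.00) − (-0.20)(-0.20) = 0.5100
det(I−A) = Σ_j (I−A)_1j·C_1j = (0.55)(0.5500) + (-0.20)(0.1100) + (-0.45)(0.1400) = 0.2175
adj(I−A) = Cᵀ =
  [ 0.5500   0.3125   0.4500]
  [ 0.1100   0.2800   0.0900]
  [ 0.1400   0.2575   0.5100]
(I − A)⁻¹ = adj(I−A) / det(I−A) ≈
  [   2.5287     1.4368     2.0690]
  [   0.5057     1.2874     0.4138]
  [   0.6437     1.1839     2.3448]
Δx = (I − A)⁻¹ Δd with Δd having -75 in the Software component and 0 elsewhere.
So Δx_2 = L_21 · (-75), where L_21 = adj(I−A)_21 / det(I−A) = 0.1100 / 0.2175.
Δx_2 = 0.1100 × (-75) / 0.2175 = -8.25 / 0.2175 ≈ -37.93.

Δx_2 = -37.93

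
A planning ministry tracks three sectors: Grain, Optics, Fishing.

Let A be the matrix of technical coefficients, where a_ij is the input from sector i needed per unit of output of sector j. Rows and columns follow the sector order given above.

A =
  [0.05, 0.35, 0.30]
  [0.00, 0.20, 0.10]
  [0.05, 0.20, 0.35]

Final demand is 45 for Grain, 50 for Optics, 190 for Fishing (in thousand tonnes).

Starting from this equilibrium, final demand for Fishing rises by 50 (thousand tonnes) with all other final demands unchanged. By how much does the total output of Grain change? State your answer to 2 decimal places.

I − A =
  [   0.95    -0.35    -0.30]
  [   0.00     0.80    -0.10]
  [  -0.05    -0.20     0.65]
Cofactors of I−A, C_ij = (−1)^(i+j)·(minor ij) (rows/columns in the sector order above):
  C_11 = (0.80)(0.65) − (-0.10)(-0.20) = 0.5000
  C_12 = −[(0.00)(0.65) − (-0.10)(-0.05)] = 0.0050
  C_13 = (0.00)(-0.20) − (0.80)(-0.05) = 0.0400
  C_21 = −[(-0.35)(0.65) − (-0.30)(-0.20)] = 0.2875
  C_22 = (0.95)(0.65) − (-0.30)(-0.05) = 0.6025
  C_23 = −[(0.95)(-0.20) − (-0.35)(-0.05)] = 0.2075
  C_31 = (-0.35)(-0.10) − (-0.30)(0.80) = 0.2750
  C_32 = −[(0.95)(-0.10) − (-0.30)(0.00)] = 0.0950
  C_33 = (0.95)(0.80) − (-0.35)(0.00) = 0.7600
det(I−A) = Σ_j (I−A)_1j·C_1j = (0.95)(0.5000) + (-0.35)(0.0050) + (-0.30)(0.0400) = 0.46125
adj(I−A) = Cᵀ =
  [ 0.5000   0.2875   0.2750]
  [ 0.0050   0.6025   0.0950]
  [ 0.0400   0.2075   0.7600]
(I − A)⁻¹ = adj(I−A) / det(I−A) ≈
  [   1.0840     0.6233     0.5962]
  [   0.0108     1.3062     0.2060]
  [   0.0867     0.4499     1.6477]
Δx = (I − A)⁻¹ Δd with Δd having +50 in the Fishing component and 0 elsewhere.
So Δx_G = L_GF · (+50), where L_GF = adj(I−A)_GF / det(I−A) = 0.2750 / 0.46125.
Δx_G = 0.2750 × (+50) / 0.46125 = 13.75 / 0.46125 ≈ 29.81.

Δx_G = 29.81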